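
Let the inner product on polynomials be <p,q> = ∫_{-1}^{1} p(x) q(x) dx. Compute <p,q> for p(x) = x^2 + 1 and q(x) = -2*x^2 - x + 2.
<p,q> = 16/5

Expand the product: p(x)·q(x) = -2*x^4 - x^3 - x + 2.
∫_{-1}^{1} of each monomial x^k gives [2/(k+1) if k even, 0 if k odd]. Integrating term-by-term (or equivalently evaluating the antiderivative F(x) = -2*x^5/5 - x^4/4 - x^2/2 + 2*x at the endpoints):
  F(1) − F(−1) = 17/20 − (-47/20) = 16/5.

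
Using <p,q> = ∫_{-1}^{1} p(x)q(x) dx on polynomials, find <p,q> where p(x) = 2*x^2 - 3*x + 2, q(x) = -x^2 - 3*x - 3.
<p,q> = -182/15

Expand the product: p(x)·q(x) = -2*x^4 - 3*x^3 + x^2 + 3*x - 6.
∫_{-1}^{1} of each monomial x^k gives [2/(k+1) if k even, 0 if k odd]. Integrating term-by-term (or equivalently evaluating the antiderivative F(x) = -2*x^5/5 - 3*x^4/4 + x^3/3 + 3*x^2/2 - 6*x at the endpoints):
  F(1) − F(−1) = -319/60 − (409/60) = -182/15.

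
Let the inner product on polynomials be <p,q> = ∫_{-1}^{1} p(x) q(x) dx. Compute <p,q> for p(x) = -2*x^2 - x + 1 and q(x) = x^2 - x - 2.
<p,q> = -4/5

Expand the product: p(x)·q(x) = -2*x^4 + x^3 + 6*x^2 + x - 2.
∫_{-1}^{1} of each monomial x^k gives [2/(k+1) if k even, 0 if k odd]. Integrating term-by-term (or equivalently evaluating the antiderivative F(x) = -2*x^5/5 + x^4/4 + 2*x^3 + x^2/2 - 2*x at the endpoints):
  F(1) − F(−1) = 7/20 − (23/20) = -4/5.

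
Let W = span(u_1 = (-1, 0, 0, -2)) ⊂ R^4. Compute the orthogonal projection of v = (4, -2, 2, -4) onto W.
proj_W(v) = (-4/5, 0, 0, -8/5)

Set up U = [u_1 | ... | u_1] ∈ R^(4×1). The projector onto W = col(U) is P = U (U^T U)^(-1) U^T.
Compute U^T U =
  [5],
and U^T v = (4).
Solve U^T U · c = U^T v for the coefficients: c = (4/5). The projection is proj_W(v) = U c.
Check: (v - proj_W(v)) · u_1 = 0  (should be 0).
Result: proj_W(v) = (-4/5, 0, 0, -8/5).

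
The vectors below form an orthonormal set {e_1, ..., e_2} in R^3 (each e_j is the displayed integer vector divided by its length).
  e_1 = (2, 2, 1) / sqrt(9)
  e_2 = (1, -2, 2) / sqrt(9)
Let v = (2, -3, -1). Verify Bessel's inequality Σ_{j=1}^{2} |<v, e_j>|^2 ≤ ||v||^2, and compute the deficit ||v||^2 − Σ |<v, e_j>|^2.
Σ |<v, e_j>|^2 = 5; ||v||^2 = 14; deficit = 9

Write each e_j = u_j / sqrt(<u_j, u_j>) where u_j is the displayed integer vector. Then <v, e_j> = <v, u_j> / sqrt(<u_j, u_j>), so |<v, e_j>|^2 = <v, u_j>^2 / <u_j, u_j>.
Coefficients: <v, e_1> = -3/sqrt(9), <v, e_2> = 6/sqrt(9).
Square and sum: Σ |<v, e_j>|^2 = 5.
Compute ||v||^2 = v·v = 14.
Deficit = 14 − 5 = 9 ≥ 0, confirming Bessel's inequality. (The deficit equals ||v − Σ <v,e_j> e_j||^2, the squared distance from v to span{e_j}.)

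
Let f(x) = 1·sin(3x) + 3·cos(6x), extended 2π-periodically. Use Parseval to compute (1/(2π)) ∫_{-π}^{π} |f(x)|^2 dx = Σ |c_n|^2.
Σ |c_n|^2 = 5

Expand |f|^2 and use orthogonality of {sin(nx), cos(mx)} on [-π, π]:
  ∫_{-π}^{π} sin(nx)^2 dx = π, ∫ cos(mx)^2 dx = π, and cross terms integrate to 0.
So ∫_{-π}^{π} f(x)^2 dx = 1^2 · π + 3^2 · π = (1 + 9)π.
Divide by 2π: (1 + 9)/2 = 5.
By Parseval, this equals Σ |c_n|^2.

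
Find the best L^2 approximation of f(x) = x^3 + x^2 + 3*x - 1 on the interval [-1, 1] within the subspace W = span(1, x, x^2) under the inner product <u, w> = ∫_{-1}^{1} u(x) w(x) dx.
g(x) = x^2 + 18*x/5 - 1

The best approximation g ∈ W is the orthogonal projection of f onto W. Writing g = a_0 + a_1 x + a_2 x^2, the coefficients solve the normal equations G · a = b where
  G_{ij} = <φ_i, φ_j> and b_i = <f, φ_i>, with φ_0 = 1, φ_1 = x, φ_2 = x^2.
G =
  [2, 0, 2/3]
  [0, 2/3, 0]
  [2/3, 0, 2/5],
b = (-4/3, 12/5, -4/15).
Solving gives a_0 = -1, a_1 = 18/5, a_2 = 1, so
  g(x) = x^2 + 18*x/5 - 1.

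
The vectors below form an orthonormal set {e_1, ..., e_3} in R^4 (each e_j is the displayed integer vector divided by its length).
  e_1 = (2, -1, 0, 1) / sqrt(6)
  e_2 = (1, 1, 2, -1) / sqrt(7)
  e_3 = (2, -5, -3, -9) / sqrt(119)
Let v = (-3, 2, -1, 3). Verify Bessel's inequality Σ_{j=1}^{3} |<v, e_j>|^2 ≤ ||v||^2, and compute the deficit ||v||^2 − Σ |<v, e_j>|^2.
Σ |<v, e_j>|^2 = 2321/102; ||v||^2 = 23; deficit = 25/102

Write each e_j = u_j / sqrt(<u_j, u_j>) where u_j is the displayed integer vector. Then <v, e_j> = <v, u_j> / sqrt(<u_j, u_j>), so |<v, e_j>|^2 = <v, u_j>^2 / <u_j, u_j>.
Coefficients: <v, e_1> = -5/sqrt(6), <v, e_2> = -6/sqrt(7), <v, e_3> = -40/sqrt(119).
Square and sum: Σ |<v, e_j>|^2 = 2321/102.
Compute ||v||^2 = v·v = 23.
Deficit = 23 − 2321/102 = 25/102 ≥ 0, confirming Bessel's inequality. (The deficit equals ||v − Σ <v,e_j> e_j||^2, the squared distance from v to span{e_j}.)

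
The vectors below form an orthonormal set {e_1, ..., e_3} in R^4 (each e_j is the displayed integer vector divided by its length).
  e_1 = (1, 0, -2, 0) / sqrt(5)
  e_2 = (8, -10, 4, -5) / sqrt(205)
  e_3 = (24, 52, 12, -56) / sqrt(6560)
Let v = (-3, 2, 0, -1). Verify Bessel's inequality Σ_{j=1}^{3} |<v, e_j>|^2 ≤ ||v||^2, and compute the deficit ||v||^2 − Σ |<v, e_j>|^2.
Σ |<v, e_j>|^2 = 52/5; ||v||^2 = 14; deficit = 18/5

Write each e_j = u_j / sqrt(<u_j, u_j>) where u_j is the displayed integer vector. Then <v, e_j> = <v, u_j> / sqrt(<u_j, u_j>), so |<v, e_j>|^2 = <v, u_j>^2 / <u_j, u_j>.
Coefficients: <v, e_1> = -3/sqrt(5), <v, e_2> = -39/sqrt(205), <v, e_3> = 88/sqrt(6560).
Square and sum: Σ |<v, e_j>|^2 = 52/5.
Compute ||v||^2 = v·v = 14.
Deficit = 14 − 52/5 = 18/5 ≥ 0, confirming Bessel's inequality. (The deficit equals ||v − Σ <v,e_j> e_j||^2, the squared distance from v to span{e_j}.)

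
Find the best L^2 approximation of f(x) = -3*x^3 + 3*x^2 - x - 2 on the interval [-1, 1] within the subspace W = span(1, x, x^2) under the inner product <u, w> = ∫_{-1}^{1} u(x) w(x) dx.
g(x) = 3*x^2 - 14*x/5 - 2

The best approximation g ∈ W is the orthogonal projection of f onto W. Writing g = a_0 + a_1 x + a_2 x^2, the coefficients solve the normal equations G · a = b where
  G_{ij} = <φ_i, φ_j> and b_i = <f, φ_i>, with φ_0 = 1, φ_1 = x, φ_2 = x^2.
G =
  [2, 0, 2/3]
  [0, 2/3, 0]
  [2/3, 0, 2/5],
b = (-2, -28/15, -2/15).
Solving gives a_0 = -2, a_1 = -14/5, a_2 = 3, so
  g(x) = 3*x^2 - 14*x/5 - 2.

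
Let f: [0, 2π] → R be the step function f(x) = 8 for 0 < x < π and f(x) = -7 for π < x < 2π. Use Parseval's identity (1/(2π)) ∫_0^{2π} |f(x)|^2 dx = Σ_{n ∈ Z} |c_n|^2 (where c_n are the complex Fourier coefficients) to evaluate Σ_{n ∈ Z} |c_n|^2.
Σ |c_n|^2 = 113/2

Parseval equates the L^2 energy of f (normalised by 1/(2π)) with the ℓ^2 sum of its Fourier coefficients: (1/(2π)) ∫_0^{2π} |f|^2 = Σ |c_n|^2.
Compute the left side: (1/(2π)) [∫_0^π 8^2 dx + ∫_π^{2π} (-7)^2 dx] = (1/(2π)) · (64π + 49π) = (64 + 49)/2 = 113/2.
So Σ_{n ∈ Z} |c_n|^2 = 113/2.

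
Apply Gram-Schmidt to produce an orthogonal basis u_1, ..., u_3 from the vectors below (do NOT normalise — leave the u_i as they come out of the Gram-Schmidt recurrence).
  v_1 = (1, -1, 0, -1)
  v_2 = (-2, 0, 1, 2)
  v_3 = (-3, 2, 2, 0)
Orthogonal basis:
  u_1 = (1, -1, 0, -1)
  u_2 = (-2/3, -4/3, 1, 2/3)
  u_3 = (-12/11, 9/11, 18/11, -21/11)

Apply the Gram-Schmidt recurrence
  u_1 = v_1
  u_i = v_i − Σ_{j<i} ((v_i · u_j) / (u_j · u_j)) · u_j.

Step by step this gives:
  u_1 = (1, -1, 0, -1)
  u_2 = (-2/3, -4/3, 1, 2/3)
  u_3 = (-12/11, 9/11, 18/11, -21/11)

Orthogonality check:
  u_2 · u_1 = 0 (should be 0)
  u_3 · u_1 = 0 (should be 0)
  u_3 · u_2 = 0 (should be 0)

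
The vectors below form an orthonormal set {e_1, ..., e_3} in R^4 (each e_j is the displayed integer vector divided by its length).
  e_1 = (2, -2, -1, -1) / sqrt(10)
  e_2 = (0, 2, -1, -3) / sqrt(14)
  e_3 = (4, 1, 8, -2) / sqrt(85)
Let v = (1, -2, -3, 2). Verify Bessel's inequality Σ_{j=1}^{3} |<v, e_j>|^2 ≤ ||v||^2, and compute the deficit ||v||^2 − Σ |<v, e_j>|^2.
Σ |<v, e_j>|^2 = 278/17; ||v||^2 = 18; deficit = 28/17

Write each e_j = u_j / sqrt(<u_j, u_j>) where u_j is the displayed integer vector. Then <v, e_j> = <v, u_j> / sqrt(<u_j, u_j>), so |<v, e_j>|^2 = <v, u_j>^2 / <u_j, u_j>.
Coefficients: <v, e_1> = 7/sqrt(10), <v, e_2> = -7/sqrt(14), <v, e_3> = -26/sqrt(85).
Square and sum: Σ |<v, e_j>|^2 = 278/17.
Compute ||v||^2 = v·v = 18.
Deficit = 18 − 278/17 = 28/17 ≥ 0, confirming Bessel's inequality. (The deficit equals ||v − Σ <v,e_j> e_j||^2, the squared distance from v to span{e_j}.)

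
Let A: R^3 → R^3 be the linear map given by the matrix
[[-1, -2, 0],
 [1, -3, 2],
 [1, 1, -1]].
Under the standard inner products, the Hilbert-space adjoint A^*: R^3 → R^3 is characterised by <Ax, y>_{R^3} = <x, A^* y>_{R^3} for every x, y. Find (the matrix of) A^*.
A^* = A^T =
[[-1, 1, 1],
 [-2, -3, 1],
 [0, 2, -1]]

For real matrices with standard dot products, the defining identity <Ax, y> = <x, A^* y> gives (Ax)^T y = x^T (A^*) y, i.e. x^T A^T y = x^T (A^*) y. Since this holds for all x, y, we must have A^* = A^T. Therefore
A^* =
[[-1, 1, 1],
 [-2, -3, 1],
 [0, 2, -1]].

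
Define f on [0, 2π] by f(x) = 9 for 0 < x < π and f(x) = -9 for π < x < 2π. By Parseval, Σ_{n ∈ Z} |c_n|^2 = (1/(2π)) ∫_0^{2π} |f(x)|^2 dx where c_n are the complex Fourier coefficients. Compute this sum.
Σ |c_n|^2 = 81

Parseval equates the L^2 energy of f (normalised by 1/(2π)) with the ℓ^2 sum of its Fourier coefficients: (1/(2π)) ∫_0^{2π} |f|^2 = Σ |c_n|^2.
Compute the left side: (1/(2π)) [∫_0^π 9^2 dx + ∫_π^{2π} (-9)^2 dx] = (1/(2π)) · (81π + 81π) = (81 + 81)/2 = 81.
So Σ_{n ∈ Z} |c_n|^2 = 81.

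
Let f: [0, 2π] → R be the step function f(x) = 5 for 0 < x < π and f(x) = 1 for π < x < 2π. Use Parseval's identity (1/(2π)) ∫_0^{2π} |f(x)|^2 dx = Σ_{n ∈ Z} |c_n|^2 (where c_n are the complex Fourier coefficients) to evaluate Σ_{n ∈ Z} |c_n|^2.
Σ |c_n|^2 = 13

Parseval equates the L^2 energy of f (normalised by 1/(2π)) with the ℓ^2 sum of its Fourier coefficients: (1/(2π)) ∫_0^{2π} |f|^2 = Σ |c_n|^2.
Compute the left side: (1/(2π)) [∫_0^π 5^2 dx + ∫_π^{2π} 1^2 dx] = (1/(2π)) · (25π + 1π) = (25 + 1)/2 = 13.
So Σ_{n ∈ Z} |c_n|^2 = 13.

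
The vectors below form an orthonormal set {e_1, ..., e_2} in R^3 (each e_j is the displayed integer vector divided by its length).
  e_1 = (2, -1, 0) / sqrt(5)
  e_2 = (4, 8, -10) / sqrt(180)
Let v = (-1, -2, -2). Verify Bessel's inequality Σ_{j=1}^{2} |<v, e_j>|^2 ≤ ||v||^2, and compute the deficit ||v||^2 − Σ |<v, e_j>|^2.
Σ |<v, e_j>|^2 = 0; ||v||^2 = 9; deficit = 9

Write each e_j = u_j / sqrt(<u_j, u_j>) where u_j is the displayed integer vector. Then <v, e_j> = <v, u_j> / sqrt(<u_j, u_j>), so |<v, e_j>|^2 = <v, u_j>^2 / <u_j, u_j>.
Coefficients: <v, e_1> = 0/sqrt(5), <v, e_2> = 0/sqrt(180).
Square and sum: Σ |<v, e_j>|^2 = 0.
Compute ||v||^2 = v·v = 9.
Deficit = 9 − 0 = 9 ≥ 0, confirming Bessel's inequality. (The deficit equals ||v − Σ <v,e_j> e_j||^2, the squared distance from v to span{e_j}.)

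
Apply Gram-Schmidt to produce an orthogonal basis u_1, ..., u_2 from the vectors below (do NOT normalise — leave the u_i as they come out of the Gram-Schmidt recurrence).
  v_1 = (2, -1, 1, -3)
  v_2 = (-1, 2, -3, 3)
Orthogonal basis:
  u_1 = (2, -1, 1, -3)
  u_2 = (17/15, 14/15, -29/15, -1/5)

Apply the Gram-Schmidt recurrence
  u_1 = v_1
  u_i = v_i − Σ_{j<i} ((v_i · u_j) / (u_j · u_j)) · u_j.

Step by step this gives:
  u_1 = (2, -1, 1, -3)
  u_2 = (17/15, 14/15, -29/15, -1/5)

Orthogonality check:
  u_2 · u_1 = 0 (should be 0)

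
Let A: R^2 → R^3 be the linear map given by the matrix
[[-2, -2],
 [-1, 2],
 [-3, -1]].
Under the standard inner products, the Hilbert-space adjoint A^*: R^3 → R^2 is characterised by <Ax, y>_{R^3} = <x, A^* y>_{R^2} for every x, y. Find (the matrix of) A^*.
A^* = A^T =
[[-2, -1, -3],
 [-2, 2, -1]]

For real matrices with standard dot products, the defining identity <Ax, y> = <x, A^* y> gives (Ax)^T y = x^T (A^*) y, i.e. x^T A^T y = x^T (A^*) y. Since this holds for all x, y, we must have A^* = A^T. Therefore
A^* =
[[-2, -1, -3],
 [-2, 2, -1]].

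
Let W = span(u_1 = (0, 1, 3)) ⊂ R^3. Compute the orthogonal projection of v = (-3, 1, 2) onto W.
proj_W(v) = (0, 7/10, 21/10)

Set up U = [u_1 | ... | u_1] ∈ R^(3×1). The projector onto W = col(U) is P = U (U^T U)^(-1) U^T.
Compute U^T U =
  [10],
and U^T v = (7).
Solve U^T U · c = U^T v for the coefficients: c = (7/10). The projection is proj_W(v) = U c.
Check: (v - proj_W(v)) · u_1 = 0  (should be 0).
Result: proj_W(v) = (0, 7/10, 21/10).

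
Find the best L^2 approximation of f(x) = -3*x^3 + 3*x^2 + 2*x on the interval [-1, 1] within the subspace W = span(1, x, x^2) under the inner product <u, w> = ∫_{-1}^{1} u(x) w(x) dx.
g(x) = 3*x^2 + x/5

The best approximation g ∈ W is the orthogonal projection of f onto W. Writing g = a_0 + a_1 x + a_2 x^2, the coefficients solve the normal equations G · a = b where
  G_{ij} = <φ_i, φ_j> and b_i = <f, φ_i>, with φ_0 = 1, φ_1 = x, φ_2 = x^2.
G =
  [2, 0, 2/3]
  [0, 2/3, 0]
  [2/3, 0, 2/5],
b = (2, 2/15, 6/5).
Solving gives a_0 = 0, a_1 = 1/5, a_2 = 3, so
  g(x) = 3*x^2 + x/5.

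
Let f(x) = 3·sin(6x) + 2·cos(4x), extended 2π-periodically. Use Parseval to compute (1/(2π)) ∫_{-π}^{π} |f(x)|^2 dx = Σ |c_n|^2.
Σ |c_n|^2 = 13/2

Expand |f|^2 and use orthogonality of {sin(nx), cos(mx)} on [-π, π]:
  ∫_{-π}^{π} sin(nx)^2 dx = π, ∫ cos(mx)^2 dx = π, and cross terms integrate to 0.
So ∫_{-π}^{π} f(x)^2 dx = 3^2 · π + 2^2 · π = (9 + 4)π.
Divide by 2π: (9 + 4)/2 = 13/2.
By Parseval, this equals Σ |c_n|^2.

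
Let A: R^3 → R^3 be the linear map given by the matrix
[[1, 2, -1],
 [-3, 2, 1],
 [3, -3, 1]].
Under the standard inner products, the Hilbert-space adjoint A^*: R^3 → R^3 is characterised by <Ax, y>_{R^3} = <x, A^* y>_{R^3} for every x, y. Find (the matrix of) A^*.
A^* = A^T =
[[1, -3, 3],
 [2, 2, -3],
 [-1, 1, 1]]

For real matrices with standard dot products, the defining identity <Ax, y> = <x, A^* y> gives (Ax)^T y = x^T (A^*) y, i.e. x^T A^T y = x^T (A^*) y. Since this holds for all x, y, we must have A^* = A^T. Therefore
A^* =
[[1, -3, 3],
 [2, 2, -3],
 [-1, 1, 1]].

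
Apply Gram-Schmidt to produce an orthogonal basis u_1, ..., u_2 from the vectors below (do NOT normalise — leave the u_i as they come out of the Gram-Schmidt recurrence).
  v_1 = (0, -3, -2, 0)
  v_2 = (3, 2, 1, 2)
Orthogonal basis:
  u_1 = (0, -3, -2, 0)
  u_2 = (3, 2/13, -3/13, 2)

Apply the Gram-Schmidt recurrence
  u_1 = v_1
  u_i = v_i − Σ_{j<i} ((v_i · u_j) / (u_j · u_j)) · u_j.

Step by step this gives:
  u_1 = (0, -3, -2, 0)
  u_2 = (3, 2/13, -3/13, 2)

Orthogonality check:
  u_2 · u_1 = 0 (should be 0)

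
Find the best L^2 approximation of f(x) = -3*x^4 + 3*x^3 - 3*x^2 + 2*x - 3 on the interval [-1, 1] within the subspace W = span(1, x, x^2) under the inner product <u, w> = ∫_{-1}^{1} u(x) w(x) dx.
g(x) = -39*x^2/7 + 19*x/5 - 96/35

The best approximation g ∈ W is the orthogonal projection of f onto W. Writing g = a_0 + a_1 x + a_2 x^2, the coefficients solve the normal equations G · a = b where
  G_{ij} = <φ_i, φ_j> and b_i = <f, φ_i>, with φ_0 = 1, φ_1 = x, φ_2 = x^2.
G =
  [2, 0, 2/3]
  [0, 2/3, 0]
  [2/3, 0, 2/5],
b = (-46/5, 38/15, -142/35).
Solving gives a_0 = -96/35, a_1 = 19/5, a_2 = -39/7, so
  g(x) = -39*x^2/7 + 19*x/5 - 96/35.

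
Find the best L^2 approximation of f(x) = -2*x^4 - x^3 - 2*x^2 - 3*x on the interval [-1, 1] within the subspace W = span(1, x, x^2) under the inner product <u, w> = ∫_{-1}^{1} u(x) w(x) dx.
g(x) = -26*x^2/7 - 18*x/5 + 6/35

The best approximation g ∈ W is the orthogonal projection of f onto W. Writing g = a_0 + a_1 x + a_2 x^2, the coefficients solve the normal equations G · a = b where
  G_{ij} = <φ_i, φ_j> and b_i = <f, φ_i>, with φ_0 = 1, φ_1 = x, φ_2 = x^2.
G =
  [2, 0, 2/3]
  [0, 2/3, 0]
  [2/3, 0, 2/5],
b = (-32/15, -12/5, -48/35).
Solving gives a_0 = 6/35, a_1 = -18/5, a_2 = -26/7, so
  g(x) = -26*x^2/7 - 18*x/5 + 6/35.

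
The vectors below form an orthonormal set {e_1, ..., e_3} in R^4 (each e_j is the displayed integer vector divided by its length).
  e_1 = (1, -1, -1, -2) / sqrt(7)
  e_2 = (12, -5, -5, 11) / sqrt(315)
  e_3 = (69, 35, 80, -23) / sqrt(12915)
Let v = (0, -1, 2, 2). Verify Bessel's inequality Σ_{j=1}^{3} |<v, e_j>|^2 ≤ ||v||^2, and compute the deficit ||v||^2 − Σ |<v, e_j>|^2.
Σ |<v, e_j>|^2 = 1427/287; ||v||^2 = 9; deficit = 6*2**(62/429)*3**(133/143)*5**(57/143)*7**(233/429)/25

Write each e_j = u_j / sqrt(<u_j, u_j>) where u_j is the displayed integer vector. Then <v, e_j> = <v, u_j> / sqrt(<u_j, u_j>), so |<v, e_j>|^2 = <v, u_j>^2 / <u_j, u_j>.
Coefficients: <v, e_1> = -5/sqrt(7), <v, e_2> = 17/sqrt(315), <v, e_3> = 79/sqrt(12915).
Square and sum: Σ |<v, e_j>|^2 = 1427/287.
Compute ||v||^2 = v·v = 9.
Deficit = 9 − 1427/287 = 6*2**(62/429)*3**(133/143)*5**(57/143)*7**(233/429)/25 ≥ 0, confirming Bessel's inequality. (The deficit equals ||v − Σ <v,e_j> e_j||^2, the squared distance from v to span{e_j}.)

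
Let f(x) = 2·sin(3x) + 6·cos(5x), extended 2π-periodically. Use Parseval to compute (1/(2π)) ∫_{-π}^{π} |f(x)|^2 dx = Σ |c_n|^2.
Σ |c_n|^2 = 20

Expand |f|^2 and use orthogonality of {sin(nx), cos(mx)} on [-π, π]:
  ∫_{-π}^{π} sin(nx)^2 dx = π, ∫ cos(mx)^2 dx = π, and cross terms integrate to 0.
So ∫_{-π}^{π} f(x)^2 dx = 2^2 · π + 6^2 · π = (4 + 36)π.
Divide by 2π: (4 + 36)/2 = 20.
By Parseval, this equals Σ |c_n|^2.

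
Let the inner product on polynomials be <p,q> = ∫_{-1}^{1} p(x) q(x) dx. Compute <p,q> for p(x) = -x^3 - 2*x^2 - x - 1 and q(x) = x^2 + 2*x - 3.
<p,q> = 32/5

Expand the product: p(x)·q(x) = -x^5 - 4*x^4 - 2*x^3 + 3*x^2 + x + 3.
∫_{-1}^{1} of each monomial x^k gives [2/(k+1) if k even, 0 if k odd]. Integrating term-by-term (or equivalently evaluating the antiderivative F(x) = -x^6/6 - 4*x^5/5 - x^4/2 + x^3 + x^2/2 + 3*x at the endpoints):
  F(1) − F(−1) = 91/30 − (-101/30) = 32/5.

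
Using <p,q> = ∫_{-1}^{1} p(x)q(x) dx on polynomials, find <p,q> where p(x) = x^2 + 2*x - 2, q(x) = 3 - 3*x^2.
<p,q> = -36/5

Expand the product: p(x)·q(x) = -3*x^4 - 6*x^3 + 9*x^2 + 6*x - 6.
∫_{-1}^{1} of each monomial x^k gives [2/(k+1) if k even, 0 if k odd]. Integrating term-by-term (or equivalently evaluating the antiderivative F(x) = -3*x^5/5 - 3*x^4/2 + 3*x^3 + 3*x^2 - 6*x at the endpoints):
  F(1) − F(−1) = -21/10 − (51/10) = -36/5.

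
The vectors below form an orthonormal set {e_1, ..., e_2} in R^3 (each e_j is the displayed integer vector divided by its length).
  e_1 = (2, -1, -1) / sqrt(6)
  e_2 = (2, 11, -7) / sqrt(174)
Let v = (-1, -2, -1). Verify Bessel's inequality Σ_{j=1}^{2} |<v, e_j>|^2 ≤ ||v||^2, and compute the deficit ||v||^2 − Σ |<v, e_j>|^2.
Σ |<v, e_j>|^2 = 53/29; ||v||^2 = 6; deficit = 121/29

Write each e_j = u_j / sqrt(<u_j, u_j>) where u_j is the displayed integer vector. Then <v, e_j> = <v, u_j> / sqrt(<u_j, u_j>), so |<v, e_j>|^2 = <v, u_j>^2 / <u_j, u_j>.
Coefficients: <v, e_1> = 1/sqrt(6), <v, e_2> = -17/sqrt(174).
Square and sum: Σ |<v, e_j>|^2 = 53/29.
Compute ||v||^2 = v·v = 6.
Deficit = 6 − 53/29 = 121/29 ≥ 0, confirming Bessel's inequality. (The deficit equals ||v − Σ <v,e_j> e_j||^2, the squared distance from v to span{e_j}.)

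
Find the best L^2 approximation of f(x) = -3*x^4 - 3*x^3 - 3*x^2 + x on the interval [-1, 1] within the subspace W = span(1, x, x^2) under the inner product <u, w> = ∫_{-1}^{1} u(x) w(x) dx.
g(x) = -39*x^2/7 - 4*x/5 + 9/35

The best approximation g ∈ W is the orthogonal projection of f onto W. Writing g = a_0 + a_1 x + a_2 x^2, the coefficients solve the normal equations G · a = b where
  G_{ij} = <φ_i, φ_j> and b_i = <f, φ_i>, with φ_0 = 1, φ_1 = x, φ_2 = x^2.
G =
  [2, 0, 2/3]
  [0, 2/3, 0]
  [2/3, 0, 2/5],
b = (-16/5, -8/15, -72/35).
Solving gives a_0 = 9/35, a_1 = -4/5, a_2 = -39/7, so
  g(x) = -39*x^2/7 - 4*x/5 + 9/35.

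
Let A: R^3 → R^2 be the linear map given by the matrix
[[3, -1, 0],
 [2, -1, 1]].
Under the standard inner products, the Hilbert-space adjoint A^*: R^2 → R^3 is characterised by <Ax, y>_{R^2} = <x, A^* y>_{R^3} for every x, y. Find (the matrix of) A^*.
A^* = A^T =
[[3, 2],
 [-1, -1],
 [0, 1]]

For real matrices with standard dot products, the defining identity <Ax, y> = <x, A^* y> gives (Ax)^T y = x^T (A^*) y, i.e. x^T A^T y = x^T (A^*) y. Since this holds for all x, y, we must have A^* = A^T. Therefore
A^* =
[[3, 2],
 [-1, -1],
 [0, 1]].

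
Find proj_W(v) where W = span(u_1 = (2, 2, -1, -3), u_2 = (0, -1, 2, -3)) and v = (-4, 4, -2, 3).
proj_W(v) = (-26/227, 245/227, -529/227, 852/227)

Set up U = [u_1 | ... | u_2] ∈ R^(4×2). The projector onto W = col(U) is P = U (U^T U)^(-1) U^T.
Compute U^T U =
  [18, 5]
  [5, 14],
and U^T v = (-7, -17).
Solve U^T U · c = U^T v for the coefficients: c = (-13/227, -271/227). The projection is proj_W(v) = U c.
Check: (v - proj_W(v)) · u_1 = 0  (should be 0).
Check: (v - proj_W(v)) · u_2 = 0  (should be 0).
Result: proj_W(v) = (-26/227, 245/227, -529/227, 852/227).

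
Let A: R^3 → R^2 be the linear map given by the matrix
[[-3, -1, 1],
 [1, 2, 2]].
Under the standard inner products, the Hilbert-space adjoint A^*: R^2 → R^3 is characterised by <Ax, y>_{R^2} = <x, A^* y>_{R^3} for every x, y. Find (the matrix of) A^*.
A^* = A^T =
[[-3, 1],
 [-1, 2],
 [1, 2]]

For real matrices with standard dot products, the defining identity <Ax, y> = <x, A^* y> gives (Ax)^T y = x^T (A^*) y, i.e. x^T A^T y = x^T (A^*) y. Since this holds for all x, y, we must have A^* = A^T. Therefore
A^* =
[[-3, 1],
 [-1, 2],
 [1, 2]].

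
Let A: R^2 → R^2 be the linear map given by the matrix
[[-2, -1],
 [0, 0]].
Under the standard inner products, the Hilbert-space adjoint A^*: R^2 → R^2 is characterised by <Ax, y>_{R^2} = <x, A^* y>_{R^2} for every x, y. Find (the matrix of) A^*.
A^* = A^T =
[[-2, 0],
 [-1, 0]]

For real matrices with standard dot products, the defining identity <Ax, y> = <x, A^* y> gives (Ax)^T y = x^T (A^*) y, i.e. x^T A^T y = x^T (A^*) y. Since this holds for all x, y, we must have A^* = A^T. Therefore
A^* =
[[-2, 0],
 [-1, 0]].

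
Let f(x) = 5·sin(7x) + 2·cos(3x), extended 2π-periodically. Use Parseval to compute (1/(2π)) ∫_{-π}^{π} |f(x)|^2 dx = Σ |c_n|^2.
Σ |c_n|^2 = 29/2

Expand |f|^2 and use orthogonality of {sin(nx), cos(mx)} on [-π, π]:
  ∫_{-π}^{π} sin(nx)^2 dx = π, ∫ cos(mx)^2 dx = π, and cross terms integrate to 0.
So ∫_{-π}^{π} f(x)^2 dx = 5^2 · π + 2^2 · π = (25 + 4)π.
Divide by 2π: (25 + 4)/2 = 29/2.
By Parseval, this equals Σ |c_n|^2.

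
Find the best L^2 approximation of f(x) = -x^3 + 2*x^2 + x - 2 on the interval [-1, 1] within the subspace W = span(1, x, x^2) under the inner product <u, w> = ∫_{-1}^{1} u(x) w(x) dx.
g(x) = 2*x^2 + 2*x/5 - 2

The best approximation g ∈ W is the orthogonal projection of f onto W. Writing g = a_0 + a_1 x + a_2 x^2, the coefficients solve the normal equations G · a = b where
  G_{ij} = <φ_i, φ_j> and b_i = <f, φ_i>, with φ_0 = 1, φ_1 = x, φ_2 = x^2.
G =
  [2, 0, 2/3]
  [0, 2/3, 0]
  [2/3, 0, 2/5],
b = (-8/3, 4/15, -8/15).
Solving gives a_0 = -2, a_1 = 2/5, a_2 = 2, so
  g(x) = 2*x^2 + 2*x/5 - 2.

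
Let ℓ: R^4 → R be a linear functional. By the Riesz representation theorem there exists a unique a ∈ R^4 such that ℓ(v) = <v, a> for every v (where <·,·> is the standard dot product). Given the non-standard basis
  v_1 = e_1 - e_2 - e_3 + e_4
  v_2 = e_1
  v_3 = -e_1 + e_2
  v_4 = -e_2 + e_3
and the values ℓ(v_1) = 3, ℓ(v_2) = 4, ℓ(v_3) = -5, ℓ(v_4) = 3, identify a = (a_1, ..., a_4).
a = (4, -1, 2, 0)

Write a = (a_1, ..., a_4) in the standard basis. For each basis vector v_i, ℓ(v_i) = <v_i, a> is a linear equation in the a_j's. Collect the n equations into a matrix system V a = ℓ, where row i of V is v_i (expressed in the standard basis). Since V is invertible (lower-triangular with 1s on the diagonal, up to permutation), solve by back-substitution:
  V =
[[1, -1, -1, 1],
 [1, 0, 0, 0],
 [-1, 1, 0, 0],
 [0, -1, 1, 0]]
  V a = (3, 4, -5, 3)
Solving gives a = (4, -1, 2, 0).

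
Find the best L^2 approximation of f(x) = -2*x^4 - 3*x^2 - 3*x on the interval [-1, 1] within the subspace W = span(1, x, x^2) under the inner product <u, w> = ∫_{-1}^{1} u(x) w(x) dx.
g(x) = -33*x^2/7 - 3*x + 6/35

The best approximation g ∈ W is the orthogonal projection of f onto W. Writing g = a_0 + a_1 x + a_2 x^2, the coefficients solve the normal equations G · a = b where
  G_{ij} = <φ_i, φ_j> and b_i = <f, φ_i>, with φ_0 = 1, φ_1 = x, φ_2 = x^2.
G =
  [2, 0, 2/3]
  [0, 2/3, 0]
  [2/3, 0, 2/5],
b = (-14/5, -2, -62/35).
Solving gives a_0 = 6/35, a_1 = -3, a_2 = -33/7, so
  g(x) = -33*x^2/7 - 3*x + 6/35.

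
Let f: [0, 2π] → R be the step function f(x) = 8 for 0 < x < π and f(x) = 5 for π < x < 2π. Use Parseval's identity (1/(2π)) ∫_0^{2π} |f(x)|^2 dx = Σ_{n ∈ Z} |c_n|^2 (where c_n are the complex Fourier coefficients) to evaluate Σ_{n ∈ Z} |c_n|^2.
Σ |c_n|^2 = 89/2

Parseval equates the L^2 energy of f (normalised by 1/(2π)) with the ℓ^2 sum of its Fourier coefficients: (1/(2π)) ∫_0^{2π} |f|^2 = Σ |c_n|^2.
Compute the left side: (1/(2π)) [∫_0^π 8^2 dx + ∫_π^{2π} 5^2 dx] = (1/(2π)) · (64π + 25π) = (64 + 25)/2 = 89/2.
So Σ_{n ∈ Z} |c_n|^2 = 89/2.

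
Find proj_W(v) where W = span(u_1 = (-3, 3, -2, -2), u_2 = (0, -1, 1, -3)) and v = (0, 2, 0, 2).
proj_W(v) = (-6/19, 20/19, -18/19, 2)

Set up U = [u_1 | ... | u_2] ∈ R^(4×2). The projector onto W = col(U) is P = U (U^T U)^(-1) U^T.
Compute U^T U =
  [26, 1]
  [1, 11],
and U^T v = (2, -8).
Solve U^T U · c = U^T v for the coefficients: c = (2/19, -14/19). The projection is proj_W(v) = U c.
Check: (v - proj_W(v)) · u_1 = 0  (should be 0).
Check: (v - proj_W(v)) · u_2 = 0  (should be 0).
Result: proj_W(v) = (-6/19, 20/19, -18/19, 2).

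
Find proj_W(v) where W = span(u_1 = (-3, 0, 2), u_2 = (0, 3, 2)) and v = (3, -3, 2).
proj_W(v) = (15/17, -15/17, -20/17)

Set up U = [u_1 | ... | u_2] ∈ R^(3×2). The projector onto W = col(U) is P = U (U^T U)^(-1) U^T.
Compute U^T U =
  [13, 4]
  [4, 13],
and U^T v = (-5, -5).
Solve U^T U · c = U^T v for the coefficients: c = (-5/17, -5/17). The projection is proj_W(v) = U c.
Check: (v - proj_W(v)) · u_1 = 0  (should be 0).
Check: (v - proj_W(v)) · u_2 = 0  (should be 0).
Result: proj_W(v) = (15/17, -15/17, -20/17).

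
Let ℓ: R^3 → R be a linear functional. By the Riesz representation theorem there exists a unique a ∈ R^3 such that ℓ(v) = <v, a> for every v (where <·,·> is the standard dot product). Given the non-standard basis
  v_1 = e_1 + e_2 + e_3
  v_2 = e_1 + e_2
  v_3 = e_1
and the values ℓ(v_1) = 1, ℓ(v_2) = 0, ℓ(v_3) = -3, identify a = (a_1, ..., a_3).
a = (-3, 3, 1)

Write a = (a_1, ..., a_3) in the standard basis. For each basis vector v_i, ℓ(v_i) = <v_i, a> is a linear equation in the a_j's. Collect the n equations into a matrix system V a = ℓ, where row i of V is v_i (expressed in the standard basis). Since V is invertible (lower-triangular with 1s on the diagonal, up to permutation), solve by back-substitution:
  V =
[[1, 1, 1],
 [1, 1, 0],
 [1, 0, 0]]
  V a = (1, 0, -3)
Solving gives a = (-3, 3, 1).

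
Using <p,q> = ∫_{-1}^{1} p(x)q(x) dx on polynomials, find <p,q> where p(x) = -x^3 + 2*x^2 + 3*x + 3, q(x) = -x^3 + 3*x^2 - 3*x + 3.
<p,q> = 864/35

Expand the product: p(x)·q(x) = x^6 - 5*x^5 + 6*x^4 - 3*x^3 + 6*x^2 + 9.
∫_{-1}^{1} of each monomial x^k gives [2/(k+1) if k even, 0 if k odd]. Integrating term-by-term (or equivalently evaluating the antiderivative F(x) = x^7/7 - 5*x^6/6 + 6*x^5/5 - 3*x^4/4 + 2*x^3 + 9*x at the endpoints):
  F(1) − F(−1) = 4519/420 − (-5849/420) = 864/35.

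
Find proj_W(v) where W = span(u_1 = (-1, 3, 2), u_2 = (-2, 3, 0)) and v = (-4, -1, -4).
proj_W(v) = (-148/61, 3/61, -292/61)

Set up U = [u_1 | ... | u_2] ∈ R^(3×2). The projector onto W = col(U) is P = U (U^T U)^(-1) U^T.
Compute U^T U =
  [14, 11]
  [11, 13],
and U^T v = (-7, 5).
Solve U^T U · c = U^T v for the coefficients: c = (-146/61, 147/61). The projection is proj_W(v) = U c.
Check: (v - proj_W(v)) · u_1 = 0  (should be 0).
Check: (v - proj_W(v)) · u_2 = 0  (should be 0).
Result: proj_W(v) = (-148/61, 3/61, -292/61).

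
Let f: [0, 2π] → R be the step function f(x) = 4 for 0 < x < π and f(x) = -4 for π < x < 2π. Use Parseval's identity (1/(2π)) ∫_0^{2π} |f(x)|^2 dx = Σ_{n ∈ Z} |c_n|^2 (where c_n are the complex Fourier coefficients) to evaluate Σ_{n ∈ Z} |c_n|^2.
Σ |c_n|^2 = 16

Parseval equates the L^2 energy of f (normalised by 1/(2π)) with the ℓ^2 sum of its Fourier coefficients: (1/(2π)) ∫_0^{2π} |f|^2 = Σ |c_n|^2.
Compute the left side: (1/(2π)) [∫_0^π 4^2 dx + ∫_π^{2π} (-4)^2 dx] = (1/(2π)) · (16π + 16π) = (16 + 16)/2 = 16.
So Σ_{n ∈ Z} |c_n|^2 = 16.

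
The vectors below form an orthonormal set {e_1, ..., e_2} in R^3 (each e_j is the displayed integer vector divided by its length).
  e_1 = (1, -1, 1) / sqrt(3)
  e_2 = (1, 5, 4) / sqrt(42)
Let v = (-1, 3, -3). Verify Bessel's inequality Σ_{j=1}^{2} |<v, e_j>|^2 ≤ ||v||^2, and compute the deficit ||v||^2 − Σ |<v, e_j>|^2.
Σ |<v, e_j>|^2 = 115/7; ||v||^2 = 19; deficit = 18/7

Write each e_j = u_j / sqrt(<u_j, u_j>) where u_j is the displayed integer vector. Then <v, e_j> = <v, u_j> / sqrt(<u_j, u_j>), so |<v, e_j>|^2 = <v, u_j>^2 / <u_j, u_j>.
Coefficients: <v, e_1> = -7/sqrt(3), <v, e_2> = 2/sqrt(42).
Square and sum: Σ |<v, e_j>|^2 = 115/7.
Compute ||v||^2 = v·v = 19.
Deficit = 19 − 115/7 = 18/7 ≥ 0, confirming Bessel's inequality. (The deficit equals ||v − Σ <v,e_j> e_j||^2, the squared distance from v to span{e_j}.)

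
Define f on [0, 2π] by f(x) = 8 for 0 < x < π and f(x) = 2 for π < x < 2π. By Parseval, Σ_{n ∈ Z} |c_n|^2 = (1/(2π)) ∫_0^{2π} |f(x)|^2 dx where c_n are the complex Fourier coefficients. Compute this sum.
Σ |c_n|^2 = 34

Parseval equates the L^2 energy of f (normalised by 1/(2π)) with the ℓ^2 sum of its Fourier coefficients: (1/(2π)) ∫_0^{2π} |f|^2 = Σ |c_n|^2.
Compute the left side: (1/(2π)) [∫_0^π 8^2 dx + ∫_π^{2π} 2^2 dx] = (1/(2π)) · (64π + 4π) = (64 + 4)/2 = 34.
So Σ_{n ∈ Z} |c_n|^2 = 34.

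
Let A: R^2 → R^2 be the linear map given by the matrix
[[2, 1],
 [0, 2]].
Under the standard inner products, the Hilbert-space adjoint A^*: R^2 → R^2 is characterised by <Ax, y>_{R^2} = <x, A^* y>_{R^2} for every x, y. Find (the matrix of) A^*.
A^* = A^T =
[[2, 0],
 [1, 2]]

For real matrices with standard dot products, the defining identity <Ax, y> = <x, A^* y> gives (Ax)^T y = x^T (A^*) y, i.e. x^T A^T y = x^T (A^*) y. Since this holds for all x, y, we must have A^* = A^T. Therefore
A^* =
[[2, 0],
 [1, 2]].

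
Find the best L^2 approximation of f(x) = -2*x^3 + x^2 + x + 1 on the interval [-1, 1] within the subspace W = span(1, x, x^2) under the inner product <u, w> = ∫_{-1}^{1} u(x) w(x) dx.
g(x) = x^2 - x/5 + 1

The best approximation g ∈ W is the orthogonal projection of f onto W. Writing g = a_0 + a_1 x + a_2 x^2, the coefficients solve the normal equations G · a = b where
  G_{ij} = <φ_i, φ_j> and b_i = <f, φ_i>, with φ_0 = 1, φ_1 = x, φ_2 = x^2.
G =
  [2, 0, 2/3]
  [0, 2/3, 0]
  [2/3, 0, 2/5],
b = (8/3, -2/15, 16/15).
Solving gives a_0 = 1, a_1 = -1/5, a_2 = 1, so
  g(x) = x^2 - x/5 + 1.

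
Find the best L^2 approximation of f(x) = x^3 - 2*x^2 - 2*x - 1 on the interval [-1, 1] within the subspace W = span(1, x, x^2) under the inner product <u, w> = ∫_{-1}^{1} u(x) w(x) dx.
g(x) = -2*x^2 - 7*x/5 - 1

The best approximation g ∈ W is the orthogonal projection of f onto W. Writing g = a_0 + a_1 x + a_2 x^2, the coefficients solve the normal equations G · a = b where
  G_{ij} = <φ_i, φ_j> and b_i = <f, φ_i>, with φ_0 = 1, φ_1 = x, φ_2 = x^2.
G =
  [2, 0, 2/3]
  [0, 2/3, 0]
  [2/3, 0, 2/5],
b = (-10/3, -14/15, -22/15).
Solving gives a_0 = -1, a_1 = -7/5, a_2 = -2, so
  g(x) = -2*x^2 - 7*x/5 - 1.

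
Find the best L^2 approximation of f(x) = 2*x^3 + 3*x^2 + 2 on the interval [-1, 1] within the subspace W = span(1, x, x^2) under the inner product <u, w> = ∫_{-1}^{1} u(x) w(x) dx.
g(x) = 3*x^2 + 6*x/5 + 2

The best approximation g ∈ W is the orthogonal projection of f onto W. Writing g = a_0 + a_1 x + a_2 x^2, the coefficients solve the normal equations G · a = b where
  G_{ij} = <φ_i, φ_j> and b_i = <f, φ_i>, with φ_0 = 1, φ_1 = x, φ_2 = x^2.
G =
  [2, 0, 2/3]
  [0, 2/3, 0]
  [2/3, 0, 2/5],
b = (6, 4/5, 38/15).
Solving gives a_0 = 2, a_1 = 6/5, a_2 = 3, so
  g(x) = 3*x^2 + 6*x/5 + 2.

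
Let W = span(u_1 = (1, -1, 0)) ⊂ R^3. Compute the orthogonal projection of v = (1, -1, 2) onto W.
proj_W(v) = (1, -1, 0)

Set up U = [u_1 | ... | u_1] ∈ R^(3×1). The projector onto W = col(U) is P = U (U^T U)^(-1) U^T.
Compute U^T U =
  [2],
and U^T v = (2).
Solve U^T U · c = U^T v for the coefficients: c = (1). The projection is proj_W(v) = U c.
Check: (v - proj_W(v)) · u_1 = 0  (should be 0).
Result: proj_W(v) = (1, -1, 0).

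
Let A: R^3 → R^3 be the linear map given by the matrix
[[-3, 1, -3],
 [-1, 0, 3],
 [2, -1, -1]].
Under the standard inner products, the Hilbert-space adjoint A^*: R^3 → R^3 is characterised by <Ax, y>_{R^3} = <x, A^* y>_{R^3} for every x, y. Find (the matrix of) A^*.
A^* = A^T =
[[-3, -1, 2],
 [1, 0, -1],
 [-3, 3, -1]]

For real matrices with standard dot products, the defining identity <Ax, y> = <x, A^* y> gives (Ax)^T y = x^T (A^*) y, i.e. x^T A^T y = x^T (A^*) y. Since this holds for all x, y, we must have A^* = A^T. Therefore
A^* =
[[-3, -1, 2],
 [1, 0, -1],
 [-3, 3, -1]].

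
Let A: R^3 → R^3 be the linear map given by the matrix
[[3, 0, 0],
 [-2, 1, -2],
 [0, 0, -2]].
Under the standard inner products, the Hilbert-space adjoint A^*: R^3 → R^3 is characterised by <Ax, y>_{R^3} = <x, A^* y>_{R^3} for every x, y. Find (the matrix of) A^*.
A^* = A^T =
[[3, -2, 0],
 [0, 1, 0],
 [0, -2, -2]]

For real matrices with standard dot products, the defining identity <Ax, y> = <x, A^* y> gives (Ax)^T y = x^T (A^*) y, i.e. x^T A^T y = x^T (A^*) y. Since this holds for all x, y, we must have A^* = A^T. Therefore
A^* =
[[3, -2, 0],
 [0, 1, 0],
 [0, -2, -2]].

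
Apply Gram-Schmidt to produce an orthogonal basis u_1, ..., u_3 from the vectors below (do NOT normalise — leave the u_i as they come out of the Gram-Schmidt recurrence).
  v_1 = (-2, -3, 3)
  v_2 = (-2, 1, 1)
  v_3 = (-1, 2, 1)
Orthogonal basis:
  u_1 = (-2, -3, 3)
  u_2 = (-18/11, 17/11, 5/11)
  u_3 = (15/29, 10/29, 20/29)

Apply the Gram-Schmidt recurrence
  u_1 = v_1
  u_i = v_i − Σ_{j<i} ((v_i · u_j) / (u_j · u_j)) · u_j.

Step by step this gives:
  u_1 = (-2, -3, 3)
  u_2 = (-18/11, 17/11, 5/11)
  u_3 = (15/29, 10/29, 20/29)

Orthogonality check:
  u_2 · u_1 = 0 (should be 0)
  u_3 · u_1 = 0 (should be 0)
  u_3 · u_2 = 0 (should be 0)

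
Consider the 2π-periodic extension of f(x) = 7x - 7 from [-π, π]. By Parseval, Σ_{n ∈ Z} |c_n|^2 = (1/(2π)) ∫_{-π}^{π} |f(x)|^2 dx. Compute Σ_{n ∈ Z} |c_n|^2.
Σ |c_n|^2 = 49π^2/3 + 49

Expand and integrate term by term over [-π, π]:
  ∫ (7x)^2 dx = 49·(2π^3/3); ∫ 2·7·(-7)·x dx = 0 (odd integrand); ∫ (-7)^2 dx = 49·2π.
So (1/(2π)) ∫_{-π}^{π} (7x - 7)^2 dx = 49π^2/3 + 49 = 49π^2/3 + 49.
Parseval ⇒ Σ |c_n|^2 = 49π^2/3 + 49.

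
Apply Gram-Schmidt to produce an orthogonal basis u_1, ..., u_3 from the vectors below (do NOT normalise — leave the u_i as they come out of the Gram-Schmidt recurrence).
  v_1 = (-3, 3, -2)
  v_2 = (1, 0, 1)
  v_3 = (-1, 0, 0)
Orthogonal basis:
  u_1 = (-3, 3, -2)
  u_2 = (7/22, 15/22, 6/11)
  u_3 = (-9/19, -3/19, 9/19)

Apply the Gram-Schmidt recurrence
  u_1 = v_1
  u_i = v_i − Σ_{j<i} ((v_i · u_j) / (u_j · u_j)) · u_j.

Step by step this gives:
  u_1 = (-3, 3, -2)
  u_2 = (7/22, 15/22, 6/11)
  u_3 = (-9/19, -3/19, 9/19)

Orthogonality check:
  u_2 · u_1 = 0 (should be 0)
  u_3 · u_1 = 0 (should be 0)
  u_3 · u_2 = 0 (should be 0)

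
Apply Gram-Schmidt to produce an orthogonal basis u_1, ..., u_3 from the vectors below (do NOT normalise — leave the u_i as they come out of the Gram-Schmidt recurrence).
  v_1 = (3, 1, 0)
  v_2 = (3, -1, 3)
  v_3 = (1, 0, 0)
Orthogonal basis:
  u_1 = (3, 1, 0)
  u_2 = (3/5, -9/5, 3)
  u_3 = (1/14, -3/14, -1/7)

Apply the Gram-Schmidt recurrence
  u_1 = v_1
  u_i = v_i − Σ_{j<i} ((v_i · u_j) / (u_j · u_j)) · u_j.

Step by step this gives:
  u_1 = (3, 1, 0)
  u_2 = (3/5, -9/5, 3)
  u_3 = (1/14, -3/14, -1/7)

Orthogonality check:
  u_2 · u_1 = 0 (should be 0)
  u_3 · u_1 = 0 (should be 0)
  u_3 · u_2 = 0 (should be 0)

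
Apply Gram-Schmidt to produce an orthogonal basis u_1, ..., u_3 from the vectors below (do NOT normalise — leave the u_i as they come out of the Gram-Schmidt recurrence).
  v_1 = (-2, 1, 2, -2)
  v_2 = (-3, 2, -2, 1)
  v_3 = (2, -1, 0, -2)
Orthogonal basis:
  u_1 = (-2, 1, 2, -2)
  u_2 = (-35/13, 24/13, -30/13, 17/13)
  u_3 = (8/23, 12/115, -26/23, -164/115)

Apply the Gram-Schmidt recurrence
  u_1 = v_1
  u_i = v_i − Σ_{j<i} ((v_i · u_j) / (u_j · u_j)) · u_j.

Step by step this gives:
  u_1 = (-2, 1, 2, -2)
  u_2 = (-35/13, 24/13, -30/13, 17/13)
  u_3 = (8/23, 12/115, -26/23, -164/115)

Orthogonality check:
  u_2 · u_1 = 0 (should be 0)
  u_3 · u_1 = 0 (should be 0)
  u_3 · u_2 = 0 (should be 0)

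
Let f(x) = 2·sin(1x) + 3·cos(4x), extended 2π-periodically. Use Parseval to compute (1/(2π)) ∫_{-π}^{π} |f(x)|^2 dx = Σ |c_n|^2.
Σ |c_n|^2 = 13/2

Expand |f|^2 and use orthogonality of {sin(nx), cos(mx)} on [-π, π]:
  ∫_{-π}^{π} sin(nx)^2 dx = π, ∫ cos(mx)^2 dx = π, and cross terms integrate to 0.
So ∫_{-π}^{π} f(x)^2 dx = 2^2 · π + 3^2 · π = (4 + 9)π.
Divide by 2π: (4 + 9)/2 = 13/2.
By Parseval, this equals Σ |c_n|^2.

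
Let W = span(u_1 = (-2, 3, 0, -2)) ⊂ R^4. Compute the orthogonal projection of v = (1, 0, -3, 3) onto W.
proj_W(v) = (16/17, -24/17, 0, 16/17)

Set up U = [u_1 | ... | u_1] ∈ R^(4×1). The projector onto W = col(U) is P = U (U^T U)^(-1) U^T.
Compute U^T U =
  [17],
and U^T v = (-8).
Solve U^T U · c = U^T v for the coefficients: c = (-8/17). The projection is proj_W(v) = U c.
Check: (v - proj_W(v)) · u_1 = 0  (should be 0).
Result: proj_W(v) = (16/17, -24/17, 0, 16/17).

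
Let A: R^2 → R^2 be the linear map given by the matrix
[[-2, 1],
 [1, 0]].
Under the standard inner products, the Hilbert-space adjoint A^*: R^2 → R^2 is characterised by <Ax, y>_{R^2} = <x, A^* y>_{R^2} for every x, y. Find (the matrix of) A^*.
A^* = A^T =
[[-2, 1],
 [1, 0]]

For real matrices with standard dot products, the defining identity <Ax, y> = <x, A^* y> gives (Ax)^T y = x^T (A^*) y, i.e. x^T A^T y = x^T (A^*) y. Since this holds for all x, y, we must have A^* = A^T. Therefore
A^* =
[[-2, 1],
 [1, 0]].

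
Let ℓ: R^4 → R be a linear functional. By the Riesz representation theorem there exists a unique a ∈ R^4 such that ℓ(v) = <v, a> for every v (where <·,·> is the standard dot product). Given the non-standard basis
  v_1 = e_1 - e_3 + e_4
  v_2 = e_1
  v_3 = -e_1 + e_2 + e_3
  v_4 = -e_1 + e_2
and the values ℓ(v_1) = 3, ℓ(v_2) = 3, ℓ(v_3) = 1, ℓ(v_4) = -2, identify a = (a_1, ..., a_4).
a = (3, 1, 3, 3)

Write a = (a_1, ..., a_4) in the standard basis. For each basis vector v_i, ℓ(v_i) = <v_i, a> is a linear equation in the a_j's. Collect the n equations into a matrix system V a = ℓ, where row i of V is v_i (expressed in the standard basis). Since V is invertible (lower-triangular with 1s on the diagonal, up to permutation), solve by back-substitution:
  V =
[[1, 0, -1, 1],
 [1, 0, 0, 0],
 [-1, 1, 1, 0],
 [-1, 1, 0, 0]]
  V a = (3, 3, 1, -2)
Solving gives a = (3, 1, 3, 3).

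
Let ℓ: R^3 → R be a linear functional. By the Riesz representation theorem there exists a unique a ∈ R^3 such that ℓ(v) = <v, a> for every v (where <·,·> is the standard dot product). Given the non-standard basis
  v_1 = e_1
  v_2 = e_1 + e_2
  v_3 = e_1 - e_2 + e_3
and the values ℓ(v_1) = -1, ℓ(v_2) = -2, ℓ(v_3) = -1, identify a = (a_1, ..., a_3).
a = (-1, -1, -1)

Write a = (a_1, ..., a_3) in the standard basis. For each basis vector v_i, ℓ(v_i) = <v_i, a> is a linear equation in the a_j's. Collect the n equations into a matrix system V a = ℓ, where row i of V is v_i (expressed in the standard basis). Since V is invertible (lower-triangular with 1s on the diagonal, up to permutation), solve by back-substitution:
  V =
[[1, 0, 0],
 [1, 1, 0],
 [1, -1, 1]]
  V a = (-1, -2, -1)
Solving gives a = (-1, -1, -1).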